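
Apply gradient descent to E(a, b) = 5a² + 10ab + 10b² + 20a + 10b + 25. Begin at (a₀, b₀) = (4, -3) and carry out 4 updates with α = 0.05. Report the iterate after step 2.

∇E = (10a + 10b + 20, 10a + 20b + 10)
(a₁, b₁) = (4, -3) − 0.05·(30, -10) = (2.5, -2.5)
(a₂, b₂) = (2.5, -2.5) − 0.05·(20, -15) = (1.5, -1.75)

(1.5, -1.75)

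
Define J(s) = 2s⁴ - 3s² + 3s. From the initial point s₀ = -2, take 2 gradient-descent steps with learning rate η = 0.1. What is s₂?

-15.1712

J′(s) = 8s³ - 6s + 3
Step 1: J′(-2) = -49; s₁ = -2 − 0.1·(-49) = 2.9
Step 2: J′(2.9) = 180.712; s₂ = 2.9 − 0.1·180.712 = -15.1712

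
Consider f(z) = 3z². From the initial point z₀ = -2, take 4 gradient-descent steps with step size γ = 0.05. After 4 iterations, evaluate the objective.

f′(z) = 6z
z₁ = -2 − 0.05·(-12) = -1.4
z₂ = -1.4 − 0.05·(-8.4) = -0.98
z₃ = -0.98 − 0.05·(-5.88) = -0.686
z₄ = -0.686 − 0.05·(-4.116) = -0.4802
f(-0.4802) = 0.69177612

0.69177612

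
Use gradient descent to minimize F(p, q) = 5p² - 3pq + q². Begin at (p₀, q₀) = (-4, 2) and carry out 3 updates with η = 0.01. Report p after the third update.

∇F = (10p - 3q, -3p + 2q)
(p₁, q₁) = (-4, 2) − 0.01·(-46, 16) = (-3.54, 1.84)
(p₂, q₂) = (-3.54, 1.84) − 0.01·(-40.92, 14.3) = (-3.1308, 1.697)
(p₃, q₃) = (-3.1308, 1.697) − 0.01·(-36.399, 12.7864) = (-2.76681, 1.569136)
p = -2.76681

-2.76681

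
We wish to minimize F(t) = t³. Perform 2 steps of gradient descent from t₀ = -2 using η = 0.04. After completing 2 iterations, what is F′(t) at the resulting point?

31.067498790912

F′(t) = 3t²
Step 1: F′(-2) = 12; t₁ = -2 − 0.04·12 = -2.48
Step 2: F′(-2.48) = 18.4512; t₂ = -2.48 − 0.04·18.4512 = -3.218048
F′(t) at (-3.218048) = 31.067498790912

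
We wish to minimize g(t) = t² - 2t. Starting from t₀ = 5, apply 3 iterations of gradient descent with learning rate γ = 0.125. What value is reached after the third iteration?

2.6875

g′(t) = 2t - 2
Step 1: g′(5) = 8; t₁ = 5 − 0.125·8 = 4
Step 2: g′(4) = 6; t₂ = 4 − 0.125·6 = 3.25
Step 3: g′(3.25) = 4.5; t₃ = 3.25 − 0.125·4.5 = 2.6875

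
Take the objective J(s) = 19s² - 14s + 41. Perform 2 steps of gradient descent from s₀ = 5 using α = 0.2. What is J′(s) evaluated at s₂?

7666.56

J′(s) = 38s - 14
Step 1: J′(5) = 176; s₁ = 5 − 0.2·176 = -30.2
Step 2: J′(-30.2) = -1161.6; s₂ = -30.2 − 0.2·(-1161.6) = 202.12
J′(s) at (202.12) = 7666.56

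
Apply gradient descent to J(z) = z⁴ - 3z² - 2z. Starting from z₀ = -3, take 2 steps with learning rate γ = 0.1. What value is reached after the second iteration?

J′(z) = 4z³ - 6z - 2
z₁ = -3 − 0.1·(-92) = 6.2
z₂ = 6.2 − 0.1·914.112 = -85.2112

-85.2112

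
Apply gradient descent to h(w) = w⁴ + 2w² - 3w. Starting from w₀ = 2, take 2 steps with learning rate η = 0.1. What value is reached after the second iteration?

h′(w) = 4w³ + 4w - 3
w₁ = 2 − 0.1·37 = -1.7
w₂ = -1.7 − 0.1·(-29.452) = 1.2452

1.2452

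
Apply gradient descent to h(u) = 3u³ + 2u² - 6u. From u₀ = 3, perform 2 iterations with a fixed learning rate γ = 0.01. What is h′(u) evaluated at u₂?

h′(u) = 9u² + 4u - 6
u₁ = 3 − 0.01·87 = 2.13
u₂ = 2.13 − 0.01·43.3521 = 1.696479
h′(u) at (1.696479) = 26.688284976969

26.688284976969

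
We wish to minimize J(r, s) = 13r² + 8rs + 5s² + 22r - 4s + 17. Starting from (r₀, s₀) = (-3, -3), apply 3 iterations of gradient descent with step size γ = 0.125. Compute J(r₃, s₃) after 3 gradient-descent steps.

∇J = (26r + 8s + 22, 8r + 10s - 4)
(r₁, s₁) = (-3, -3) − 0.125·(-80, -58) = (7, 4.25)
(r₂, s₂) = (7, 4.25) − 0.125·(238, 94.5) = (-22.75, -7.5625)
(r₃, s₃) = (-22.75, -7.5625) − 0.125·(-630, -261.625) = (56, 25.140625)
J(56, 25.140625) = 56339.692626953125

56339.692626953125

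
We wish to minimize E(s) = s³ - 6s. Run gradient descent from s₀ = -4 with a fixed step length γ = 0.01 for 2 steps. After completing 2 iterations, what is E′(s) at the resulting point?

E′(s) = 3s² - 6
s₁ = -4 − 0.01·42 = -4.42
s₂ = -4.42 − 0.01·52.6092 = -4.946092
E′(s) at (-4.946092) = 67.391478217392

67.391478217392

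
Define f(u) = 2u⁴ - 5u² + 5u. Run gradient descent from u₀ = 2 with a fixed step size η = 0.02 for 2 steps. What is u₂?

f′(u) = 8u³ - 10u + 5
u₁ = 2 − 0.02·49 = 1.02
u₂ = 1.02 − 0.02·3.289664 = 0.95420672

0.95420672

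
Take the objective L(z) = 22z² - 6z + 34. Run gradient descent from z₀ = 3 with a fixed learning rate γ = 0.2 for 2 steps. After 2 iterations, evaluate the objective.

L′(z) = 44z - 6
Step 1: L′(3) = 126; z₁ = 3 − 0.2·126 = -22.2
Step 2: L′(-22.2) = -982.8; z₂ = -22.2 − 0.2·(-982.8) = 174.36
L(174.36) = 667818.8512

667818.8512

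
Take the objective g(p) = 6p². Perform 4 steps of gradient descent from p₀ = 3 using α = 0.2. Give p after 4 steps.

g′(p) = 12p
p₁ = 3 − 0.2·36 = -4.2
p₂ = -4.2 − 0.2·(-50.4) = 5.88
p₃ = 5.88 − 0.2·70.56 = -8.232
p₄ = -8.232 − 0.2·(-98.784) = 11.5248

11.5248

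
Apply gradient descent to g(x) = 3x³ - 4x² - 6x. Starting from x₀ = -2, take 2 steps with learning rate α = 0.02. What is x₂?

g′(x) = 9x² - 8x - 6
x₁ = -2 − 0.02·46 = -2.92
x₂ = -2.92 − 0.02·94.0976 = -4.801952

-4.801952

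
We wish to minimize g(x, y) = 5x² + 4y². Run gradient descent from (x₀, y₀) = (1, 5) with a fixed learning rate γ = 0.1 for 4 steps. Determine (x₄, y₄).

(0, 0.008)

∇g = (10x, 8y)
(x₁, y₁) = (1, 5) − 0.1·(10, 40) = (0, 1)
(x₂, y₂) = (0, 1) − 0.1·(0, 8) = (0, 0.2)
(x₃, y₃) = (0, 0.2) − 0.1·(0, 1.6) = (0, 0.04)
(x₄, y₄) = (0, 0.04) − 0.1·(0, 0.32) = (0, 0.008)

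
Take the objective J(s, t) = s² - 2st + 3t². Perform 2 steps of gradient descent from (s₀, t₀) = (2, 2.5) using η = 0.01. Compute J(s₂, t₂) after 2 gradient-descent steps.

∇J = (2s - 2t, -2s + 6t)
(s₁, t₁) = (2, 2.5) − 0.01·(-1, 11) = (2.01, 2.39)
(s₂, t₂) = (2.01, 2.39) − 0.01·(-0.76, 10.32) = (2.0176, 2.2868)
J(2.0176, 2.2868) = 10.53137712

10.53137712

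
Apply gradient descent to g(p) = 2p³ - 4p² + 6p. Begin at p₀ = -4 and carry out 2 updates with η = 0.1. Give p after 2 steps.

-213.576

g′(p) = 6p² - 8p + 6
p₁ = -4 − 0.1·134 = -17.4
p₂ = -17.4 − 0.1·1961.76 = -213.576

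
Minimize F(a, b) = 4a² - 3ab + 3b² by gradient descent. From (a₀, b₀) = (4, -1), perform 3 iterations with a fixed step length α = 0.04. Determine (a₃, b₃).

(1.191296, 0.28352)

∇F = (8a - 3b, -3a + 6b)
(a₁, b₁) = (4, -1) − 0.04·(35, -18) = (2.6, -0.28)
(a₂, b₂) = (2.6, -0.28) − 0.04·(21.64, -9.48) = (1.7344, 0.0992)
(a₃, b₃) = (1.7344, 0.0992) − 0.04·(13.5776, -4.608) = (1.191296, 0.28352)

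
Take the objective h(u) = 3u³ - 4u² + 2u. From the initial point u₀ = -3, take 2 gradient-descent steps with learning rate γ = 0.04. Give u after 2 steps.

h′(u) = 9u² - 8u + 2
u₁ = -3 − 0.04·107 = -7.28
u₂ = -7.28 − 0.04·537.2256 = -28.769024

-28.769024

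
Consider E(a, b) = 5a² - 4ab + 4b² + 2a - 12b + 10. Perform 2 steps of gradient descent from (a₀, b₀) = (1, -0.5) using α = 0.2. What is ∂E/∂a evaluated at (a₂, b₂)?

48.56

∇E = (10a - 4b + 2, -4a + 8b - 12)
(a₁, b₁) = (1, -0.5) − 0.2·(14, -20) = (-1.8, 3.5)
(a₂, b₂) = (-1.8, 3.5) − 0.2·(-30, 23.2) = (4.2, -1.14)
∂E/∂a at (4.2, -1.14) = 48.56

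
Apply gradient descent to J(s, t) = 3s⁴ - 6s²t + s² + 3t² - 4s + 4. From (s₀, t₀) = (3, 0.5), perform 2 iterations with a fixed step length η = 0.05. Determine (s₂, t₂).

∇J = (12s³ - 12st + 2s - 4, -6s² + 6t)
(s₁, t₁) = (3, 0.5) − 0.05·(308, -51) = (-12.4, 3.05)
(s₂, t₂) = (-12.4, 3.05) − 0.05·(-22454.448, -904.26) = (1110.3224, 48.263)

(1110.3224, 48.263)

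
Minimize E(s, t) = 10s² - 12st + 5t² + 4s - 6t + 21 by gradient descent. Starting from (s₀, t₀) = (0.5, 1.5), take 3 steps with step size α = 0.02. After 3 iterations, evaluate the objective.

∇E = (20s - 12t + 4, -12s + 10t - 6)
Step 1: at (0.5, 1.5), ∇E = (-4, 3) → (0.5, 1.5) − 0.02·(-4, 3) = (0.58, 1.44)
Step 2: at (0.58, 1.44), ∇E = (-1.68, 1.44) → (0.58, 1.44) − 0.02·(-1.68, 1.44) = (0.6136, 1.4112)
Step 3: at (0.6136, 1.4112), ∇E = (-0.6624, 0.7488) → (0.6136, 1.4112) − 0.02·(-0.6624, 0.7488) = (0.626848, 1.396224)
E(0.626848, 1.396224) = 18.303996778496

18.303996778496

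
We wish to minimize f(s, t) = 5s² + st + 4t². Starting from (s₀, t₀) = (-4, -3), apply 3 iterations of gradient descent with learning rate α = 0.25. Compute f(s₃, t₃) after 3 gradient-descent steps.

∇f = (10s + t, s + 8t)
Step 1: at (-4, -3), ∇f = (-43, -28) → (-4, -3) − 0.25·(-43, -28) = (6.75, 4)
Step 2: at (6.75, 4), ∇f = (71.5, 38.75) → (6.75, 4) − 0.25·(71.5, 38.75) = (-11.125, -5.6875)
Step 3: at (-11.125, -5.6875), ∇f = (-116.9375, -56.625) → (-11.125, -5.6875) − 0.25·(-116.9375, -56.625) = (18.109375, 8.46875)
f(18.109375, 8.46875) = 2079.989990234375

2079.989990234375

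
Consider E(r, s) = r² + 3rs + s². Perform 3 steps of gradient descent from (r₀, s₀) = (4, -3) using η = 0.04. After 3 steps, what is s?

-3.681024

∇E = (2r + 3s, 3r + 2s)
Step 1: at (4, -3), ∇E = (-1, 6) → (4, -3) − 0.04·(-1, 6) = (4.04, -3.24)
Step 2: at (4.04, -3.24), ∇E = (-1.64, 5.64) → (4.04, -3.24) − 0.04·(-1.64, 5.64) = (4.1056, -3.4656)
Step 3: at (4.1056, -3.4656), ∇E = (-2.1856, 5.3856) → (4.1056, -3.4656) − 0.04·(-2.1856, 5.3856) = (4.193024, -3.681024)
s = -3.681024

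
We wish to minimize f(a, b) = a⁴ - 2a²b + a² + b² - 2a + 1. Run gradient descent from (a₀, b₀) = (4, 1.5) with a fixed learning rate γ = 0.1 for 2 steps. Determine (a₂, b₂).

(3054.4688, 81.928)

∇f = (4a³ - 4ab + 2a - 2, -2a² + 2b)
Step 1: at (4, 1.5), ∇f = (238, -29) → (4, 1.5) − 0.1·(238, -29) = (-19.8, 4.4)
Step 2: at (-19.8, 4.4), ∇f = (-30742.688, -775.28) → (-19.8, 4.4) − 0.1·(-30742.688, -775.28) = (3054.4688, 81.928)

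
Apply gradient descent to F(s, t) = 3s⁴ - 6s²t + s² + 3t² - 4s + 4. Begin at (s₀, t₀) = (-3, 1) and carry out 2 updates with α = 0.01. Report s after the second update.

∇F = (12s³ - 12st + 2s - 4, -6s² + 6t)
Step 1: at (-3, 1), ∇F = (-298, -48) → (-3, 1) − 0.01·(-298, -48) = (-0.02, 1.48)
Step 2: at (-0.02, 1.48), ∇F = (-3.684896, 8.8776) → (-0.02, 1.48) − 0.01·(-3.684896, 8.8776) = (0.01684896, 1.391224)
s = 0.01684896

0.01684896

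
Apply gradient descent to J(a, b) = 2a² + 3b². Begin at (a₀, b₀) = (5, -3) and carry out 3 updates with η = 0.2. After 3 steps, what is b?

0.024

∇J = (4a, 6b)
(a₁, b₁) = (5, -3) − 0.2·(20, -18) = (1, 0.6)
(a₂, b₂) = (1, 0.6) − 0.2·(4, 3.6) = (0.2, -0.12)
(a₃, b₃) = (0.2, -0.12) − 0.2·(0.8, -0.72) = (0.04, 0.024)
b = 0.024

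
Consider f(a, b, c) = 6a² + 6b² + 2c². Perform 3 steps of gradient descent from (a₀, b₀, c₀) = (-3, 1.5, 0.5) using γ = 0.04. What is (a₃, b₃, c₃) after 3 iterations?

(-0.421824, 0.210912, 0.296352)

∇f = (12a, 12b, 4c)
Step 1: at (-3, 1.5, 0.5), ∇f = (-36, 18, 2) → (-3, 1.5, 0.5) − 0.04·(-36, 18, 2) = (-1.56, 0.78, 0.42)
Step 2: at (-1.56, 0.78, 0.42), ∇f = (-18.72, 9.36, 1.68) → (-1.56, 0.78, 0.42) − 0.04·(-18.72, 9.36, 1.68) = (-0.8112, 0.4056, 0.3528)
Step 3: at (-0.8112, 0.4056, 0.3528), ∇f = (-9.7344, 4.8672, 1.4112) → (-0.8112, 0.4056, 0.3528) − 0.04·(-9.7344, 4.8672, 1.4112) = (-0.421824, 0.210912, 0.296352)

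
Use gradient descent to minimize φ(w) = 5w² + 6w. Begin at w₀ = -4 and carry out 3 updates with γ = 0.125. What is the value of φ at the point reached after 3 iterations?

φ′(w) = 10w + 6
w₁ = -4 − 0.125·(-34) = 0.25
w₂ = 0.25 − 0.125·8.5 = -0.8125
w₃ = -0.8125 − 0.125·(-2.125) = -0.546875
φ(-0.546875) = -1.785888671875

-1.785888671875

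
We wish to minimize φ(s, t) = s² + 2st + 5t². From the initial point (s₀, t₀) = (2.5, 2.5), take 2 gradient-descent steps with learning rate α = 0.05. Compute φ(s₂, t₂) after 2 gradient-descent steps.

∇φ = (2s + 2t, 2s + 10t)
Step 1: at (2.5, 2.5), ∇φ = (10, 30) → (2.5, 2.5) − 0.05·(10, 30) = (2, 1)
Step 2: at (2, 1), ∇φ = (6, 14) → (2, 1) − 0.05·(6, 14) = (1.7, 0.3)
φ(1.7, 0.3) = 4.36

4.36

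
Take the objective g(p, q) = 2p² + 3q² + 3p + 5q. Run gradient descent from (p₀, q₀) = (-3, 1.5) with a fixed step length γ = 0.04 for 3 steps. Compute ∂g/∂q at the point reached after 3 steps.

6.145664

∇g = (4p + 3, 6q + 5)
(p₁, q₁) = (-3, 1.5) − 0.04·(-9, 14) = (-2.64, 0.94)
(p₂, q₂) = (-2.64, 0.94) − 0.04·(-7.56, 10.64) = (-2.3376, 0.5144)
(p₃, q₃) = (-2.3376, 0.5144) − 0.04·(-6.3504, 8.0864) = (-2.083584, 0.190944)
∂g/∂q at (-2.083584, 0.190944) = 6.145664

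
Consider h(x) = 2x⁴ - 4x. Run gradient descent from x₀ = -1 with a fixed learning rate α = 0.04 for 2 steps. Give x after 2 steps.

-0.31500544

h′(x) = 8x³ - 4
x₁ = -1 − 0.04·(-12) = -0.52
x₂ = -0.52 − 0.04·(-5.124864) = -0.31500544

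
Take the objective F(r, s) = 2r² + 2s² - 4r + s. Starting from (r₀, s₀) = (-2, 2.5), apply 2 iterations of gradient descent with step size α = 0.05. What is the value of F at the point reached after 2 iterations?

11.443

∇F = (4r - 4, 4s + 1)
Step 1: at (-2, 2.5), ∇F = (-12, 11) → (-2, 2.5) − 0.05·(-12, 11) = (-1.4, 1.95)
Step 2: at (-1.4, 1.95), ∇F = (-9.6, 8.8) → (-1.4, 1.95) − 0.05·(-9.6, 8.8) = (-0.92, 1.51)
F(-0.92, 1.51) = 11.443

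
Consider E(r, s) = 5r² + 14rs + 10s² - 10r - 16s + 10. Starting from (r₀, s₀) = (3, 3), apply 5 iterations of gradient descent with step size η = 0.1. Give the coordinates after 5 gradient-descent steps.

(-62.76832, -89.36256)

∇E = (10r + 14s - 10, 14r + 20s - 16)
(r₁, s₁) = (3, 3) − 0.1·(62, 86) = (-3.2, -5.6)
(r₂, s₂) = (-3.2, -5.6) − 0.1·(-120.4, -172.8) = (8.84, 11.68)
(r₃, s₃) = (8.84, 11.68) − 0.1·(241.92, 341.36) = (-15.352, -22.456)
(r₄, s₄) = (-15.352, -22.456) − 0.1·(-477.904, -680.048) = (32.4384, 45.5488)
(r₅, s₅) = (32.4384, 45.5488) − 0.1·(952.0672, 1349.1136) = (-62.76832, -89.36256)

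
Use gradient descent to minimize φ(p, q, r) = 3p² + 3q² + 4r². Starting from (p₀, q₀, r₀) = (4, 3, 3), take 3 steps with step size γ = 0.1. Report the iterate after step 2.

(0.64, 0.48, 0.12)

∇φ = (6p, 6q, 8r)
Step 1: at (4, 3, 3), ∇φ = (24, 18, 24) → (4, 3, 3) − 0.1·(24, 18, 24) = (1.6, 1.2, 0.6)
Step 2: at (1.6, 1.2, 0.6), ∇φ = (9.6, 7.2, 4.8) → (1.6, 1.2, 0.6) − 0.1·(9.6, 7.2, 4.8) = (0.64, 0.48, 0.12)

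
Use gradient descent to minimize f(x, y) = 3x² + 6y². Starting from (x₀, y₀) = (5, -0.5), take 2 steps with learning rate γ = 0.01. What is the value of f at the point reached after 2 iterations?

∇f = (6x, 12y)
Step 1: at (5, -0.5), ∇f = (30, -6) → (5, -0.5) − 0.01·(30, -6) = (4.7, -0.44)
Step 2: at (4.7, -0.44), ∇f = (28.2, -5.28) → (4.7, -0.44) − 0.01·(28.2, -5.28) = (4.418, -0.3872)
f(4.418, -0.3872) = 59.45571504

59.45571504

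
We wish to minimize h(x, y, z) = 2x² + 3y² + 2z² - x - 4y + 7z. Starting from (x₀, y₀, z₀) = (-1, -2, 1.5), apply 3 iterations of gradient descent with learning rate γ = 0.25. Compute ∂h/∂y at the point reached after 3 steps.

∇h = (4x - 1, 6y - 4, 4z + 7)
Step 1: at (-1, -2, 1.5), ∇h = (-5, -16, 13) → (-1, -2, 1.5) − 0.25·(-5, -16, 13) = (0.25, 2, -1.75)
Step 2: at (0.25, 2, -1.75), ∇h = (0, 8, 0) → (0.25, 2, -1.75) − 0.25·(0, 8, 0) = (0.25, 0, -1.75)
Step 3: at (0.25, 0, -1.75), ∇h = (0, -4, 0) → (0.25, 0, -1.75) − 0.25·(0, -4, 0) = (0.25, 1, -1.75)
∂h/∂y at (0.25, 1, -1.75) = 2

2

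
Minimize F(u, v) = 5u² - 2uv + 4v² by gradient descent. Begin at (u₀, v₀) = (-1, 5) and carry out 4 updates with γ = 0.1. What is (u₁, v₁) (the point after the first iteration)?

(1, 0.8)

∇F = (10u - 2v, -2u + 8v)
(u₁, v₁) = (-1, 5) − 0.1·(-20, 42) = (1, 0.8)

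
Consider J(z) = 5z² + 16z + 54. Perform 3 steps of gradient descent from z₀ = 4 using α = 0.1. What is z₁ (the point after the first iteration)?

-1.6

J′(z) = 10z + 16
Step 1: J′(4) = 56; z₁ = 4 − 0.1·56 = -1.6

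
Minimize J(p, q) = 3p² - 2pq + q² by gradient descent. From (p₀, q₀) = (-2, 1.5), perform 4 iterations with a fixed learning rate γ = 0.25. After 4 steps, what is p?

∇J = (6p - 2q, -2p + 2q)
Step 1: at (-2, 1.5), ∇J = (-15, 7) → (-2, 1.5) − 0.25·(-15, 7) = (1.75, -0.25)
Step 2: at (1.75, -0.25), ∇J = (11, -4) → (1.75, -0.25) − 0.25·(11, -4) = (-1, 0.75)
Step 3: at (-1, 0.75), ∇J = (-7.5, 3.5) → (-1, 0.75) − 0.25·(-7.5, 3.5) = (0.875, -0.125)
Step 4: at (0.875, -0.125), ∇J = (5.5, -2) → (0.875, -0.125) − 0.25·(5.5, -2) = (-0.5, 0.375)
p = -0.5

-0.5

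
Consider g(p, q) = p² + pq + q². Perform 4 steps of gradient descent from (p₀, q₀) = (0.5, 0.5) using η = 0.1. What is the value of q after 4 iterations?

∇g = (2p + q, p + 2q)
Step 1: at (0.5, 0.5), ∇g = (1.5, 1.5) → (0.5, 0.5) − 0.1·(1.5, 1.5) = (0.35, 0.35)
Step 2: at (0.35, 0.35), ∇g = (1.05, 1.05) → (0.35, 0.35) − 0.1·(1.05, 1.05) = (0.245, 0.245)
Step 3: at (0.245, 0.245), ∇g = (0.735, 0.735) → (0.245, 0.245) − 0.1·(0.735, 0.735) = (0.1715, 0.1715)
Step 4: at (0.1715, 0.1715), ∇g = (0.5145, 0.5145) → (0.1715, 0.1715) − 0.1·(0.5145, 0.5145) = (0.12005, 0.12005)
q = 0.12005

0.12005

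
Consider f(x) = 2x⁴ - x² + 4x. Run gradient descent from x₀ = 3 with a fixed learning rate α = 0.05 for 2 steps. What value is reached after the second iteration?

f′(x) = 8x³ - 2x + 4
x₁ = 3 − 0.05·214 = -7.7
x₂ = -7.7 − 0.05·(-3632.864) = 173.9432

173.9432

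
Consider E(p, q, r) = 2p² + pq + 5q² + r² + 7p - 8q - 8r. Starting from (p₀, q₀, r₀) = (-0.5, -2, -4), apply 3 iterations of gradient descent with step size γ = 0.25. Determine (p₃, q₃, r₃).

∇E = (4p + q + 7, p + 10q - 8, 2r - 8)
Step 1: at (-0.5, -2, -4), ∇E = (3, -28.5, -16) → (-0.5, -2, -4) − 0.25·(3, -28.5, -16) = (-1.25, 5.125, 0)
Step 2: at (-1.25, 5.125, 0), ∇E = (7.125, 42, -8) → (-1.25, 5.125, 0) − 0.25·(7.125, 42, -8) = (-3.03125, -5.375, 2)
Step 3: at (-3.03125, -5.375, 2), ∇E = (-10.5, -64.78125, -4) → (-3.03125, -5.375, 2) − 0.25·(-10.5, -64.78125, -4) = (-0.40625, 10.8203125, 3)

(-0.40625, 10.8203125, 3)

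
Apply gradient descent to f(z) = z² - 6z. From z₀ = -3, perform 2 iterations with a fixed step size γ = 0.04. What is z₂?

-2.0784

f′(z) = 2z - 6
Step 1: f′(-3) = -12; z₁ = -3 − 0.04·(-12) = -2.52
Step 2: f′(-2.52) = -11.04; z₂ = -2.52 − 0.04·(-11.04) = -2.0784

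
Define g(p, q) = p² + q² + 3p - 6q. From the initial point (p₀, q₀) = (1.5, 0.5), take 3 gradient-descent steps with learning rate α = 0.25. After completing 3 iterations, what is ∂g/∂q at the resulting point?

∇g = (2p + 3, 2q - 6)
(p₁, q₁) = (1.5, 0.5) − 0.25·(6, -5) = (0, 1.75)
(p₂, q₂) = (0, 1.75) − 0.25·(3, -2.5) = (-0.75, 2.375)
(p₃, q₃) = (-0.75, 2.375) − 0.25·(1.5, -1.25) = (-1.125, 2.6875)
∂g/∂q at (-1.125, 2.6875) = -0.625

-0.625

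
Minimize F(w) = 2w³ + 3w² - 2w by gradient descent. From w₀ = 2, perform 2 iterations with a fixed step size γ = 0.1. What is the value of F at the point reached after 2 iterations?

2.902130688

F′(w) = 6w² + 6w - 2
Step 1: F′(2) = 34; w₁ = 2 − 0.1·34 = -1.4
Step 2: F′(-1.4) = 1.36; w₂ = -1.4 − 0.1·1.36 = -1.536
F(-1.536) = 2.902130688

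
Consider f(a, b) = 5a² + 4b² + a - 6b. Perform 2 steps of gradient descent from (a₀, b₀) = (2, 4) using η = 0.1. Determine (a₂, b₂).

(-0.1, 0.88)

∇f = (10a + 1, 8b - 6)
Step 1: at (2, 4), ∇f = (21, 26) → (2, 4) − 0.1·(21, 26) = (-0.1, 1.4)
Step 2: at (-0.1, 1.4), ∇f = (0, 5.2) → (-0.1, 1.4) − 0.1·(0, 5.2) = (-0.1, 0.88)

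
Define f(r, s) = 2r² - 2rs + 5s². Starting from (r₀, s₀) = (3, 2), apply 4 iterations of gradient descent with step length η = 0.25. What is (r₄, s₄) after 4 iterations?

∇f = (4r - 2s, -2r + 10s)
(r₁, s₁) = (3, 2) − 0.25·(8, 14) = (1, -1.5)
(r₂, s₂) = (1, -1.5) − 0.25·(7, -17) = (-0.75, 2.75)
(r₃, s₃) = (-0.75, 2.75) − 0.25·(-8.5, 29) = (1.375, -4.5)
(r₄, s₄) = (1.375, -4.5) − 0.25·(14.5, -47.75) = (-2.25, 7.4375)

(-2.25, 7.4375)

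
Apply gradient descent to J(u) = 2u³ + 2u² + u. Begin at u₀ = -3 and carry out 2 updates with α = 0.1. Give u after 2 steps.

J′(u) = 6u² + 4u + 1
u₁ = -3 − 0.1·43 = -7.3
u₂ = -7.3 − 0.1·291.54 = -36.454

-36.454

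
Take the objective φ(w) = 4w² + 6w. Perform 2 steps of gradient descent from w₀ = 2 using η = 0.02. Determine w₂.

φ′(w) = 8w + 6
Step 1: φ′(2) = 22; w₁ = 2 − 0.02·22 = 1.56
Step 2: φ′(1.56) = 18.48; w₂ = 1.56 − 0.02·18.48 = 1.1904

1.1904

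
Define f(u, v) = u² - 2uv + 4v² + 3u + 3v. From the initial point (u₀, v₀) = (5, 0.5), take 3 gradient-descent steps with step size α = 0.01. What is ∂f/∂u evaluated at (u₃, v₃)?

∇f = (2u - 2v + 3, -2u + 8v + 3)
Step 1: at (5, 0.5), ∇f = (12, -3) → (5, 0.5) − 0.01·(12, -3) = (4.88, 0.53)
Step 2: at (4.88, 0.53), ∇f = (11.7, -2.52) → (4.88, 0.53) − 0.01·(11.7, -2.52) = (4.763, 0.5552)
Step 3: at (4.763, 0.5552), ∇f = (11.4156, -2.0844) → (4.763, 0.5552) − 0.01·(11.4156, -2.0844) = (4.648844, 0.576044)
∂f/∂u at (4.648844, 0.576044) = 11.1456

11.1456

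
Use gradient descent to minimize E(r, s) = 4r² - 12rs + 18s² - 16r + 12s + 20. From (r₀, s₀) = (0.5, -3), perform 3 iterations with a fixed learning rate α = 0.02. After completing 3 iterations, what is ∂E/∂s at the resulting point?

-4.262016

∇E = (8r - 12s - 16, -12r + 36s + 12)
(r₁, s₁) = (0.5, -3) − 0.02·(24, -102) = (0.02, -0.96)
(r₂, s₂) = (0.02, -0.96) − 0.02·(-4.32, -22.8) = (0.1064, -0.504)
(r₃, s₃) = (0.1064, -0.504) − 0.02·(-9.1008, -7.4208) = (0.288416, -0.355584)
∂E/∂s at (0.288416, -0.355584) = -4.262016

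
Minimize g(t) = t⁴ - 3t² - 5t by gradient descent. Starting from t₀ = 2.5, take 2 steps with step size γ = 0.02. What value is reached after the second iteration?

g′(t) = 4t³ - 6t - 5
t₁ = 2.5 − 0.02·42.5 = 1.65
t₂ = 1.65 − 0.02·3.0685 = 1.58863

1.58863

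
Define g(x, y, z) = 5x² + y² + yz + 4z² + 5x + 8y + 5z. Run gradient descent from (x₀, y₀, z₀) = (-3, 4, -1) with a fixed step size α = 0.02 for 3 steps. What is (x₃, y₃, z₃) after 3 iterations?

∇g = (10x + 5, 2y + z + 8, y + 8z + 5)
Step 1: at (-3, 4, -1), ∇g = (-25, 15, 1) → (-3, 4, -1) − 0.02·(-25, 15, 1) = (-2.5, 3.7, -1.02)
Step 2: at (-2.5, 3.7, -1.02), ∇g = (-20, 14.38, 0.54) → (-2.5, 3.7, -1.02) − 0.02·(-20, 14.38, 0.54) = (-2.1, 3.4124, -1.0308)
Step 3: at (-2.1, 3.4124, -1.0308), ∇g = (-16, 13.794, 0.166) → (-2.1, 3.4124, -1.0308) − 0.02·(-16, 13.794, 0.166) = (-1.78, 3.13652, -1.03412)

(-1.78, 3.13652, -1.03412)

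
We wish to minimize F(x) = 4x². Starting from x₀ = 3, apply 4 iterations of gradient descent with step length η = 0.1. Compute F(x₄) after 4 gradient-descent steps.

0.00009216

F′(x) = 8x
Step 1: F′(3) = 24; x₁ = 3 − 0.1·24 = 0.6
Step 2: F′(0.6) = 4.8; x₂ = 0.6 − 0.1·4.8 = 0.12
Step 3: F′(0.12) = 0.96; x₃ = 0.12 − 0.1·0.96 = 0.024
Step 4: F′(0.024) = 0.192; x₄ = 0.024 − 0.1·0.192 = 0.0048
F(0.0048) = 0.00009216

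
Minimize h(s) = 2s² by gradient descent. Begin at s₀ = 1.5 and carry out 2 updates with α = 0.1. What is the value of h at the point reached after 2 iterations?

h′(s) = 4s
s₁ = 1.5 − 0.1·6 = 0.9
s₂ = 0.9 − 0.1·3.6 = 0.54
h(0.54) = 0.5832

0.5832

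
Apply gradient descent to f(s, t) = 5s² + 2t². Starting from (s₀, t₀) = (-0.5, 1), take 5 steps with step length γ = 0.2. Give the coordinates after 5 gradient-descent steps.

∇f = (10s, 4t)
(s₁, t₁) = (-0.5, 1) − 0.2·(-5, 4) = (0.5, 0.2)
(s₂, t₂) = (0.5, 0.2) − 0.2·(5, 0.8) = (-0.5, 0.04)
(s₃, t₃) = (-0.5, 0.04) − 0.2·(-5, 0.16) = (0.5, 0.008)
(s₄, t₄) = (0.5, 0.008) − 0.2·(5, 0.032) = (-0.5, 0.0016)
(s₅, t₅) = (-0.5, 0.0016) − 0.2·(-5, 0.0064) = (0.5, 0.00032)

(0.5, 0.00032)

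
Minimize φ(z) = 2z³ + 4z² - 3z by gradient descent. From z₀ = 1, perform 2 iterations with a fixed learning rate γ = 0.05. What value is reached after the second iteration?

φ′(z) = 6z² + 8z - 3
z₁ = 1 − 0.05·11 = 0.45
z₂ = 0.45 − 0.05·1.815 = 0.35925

0.35925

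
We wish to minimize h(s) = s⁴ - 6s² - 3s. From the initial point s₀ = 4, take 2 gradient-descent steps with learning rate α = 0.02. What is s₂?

-0.06392

h′(s) = 4s³ - 12s - 3
Step 1: h′(4) = 205; s₁ = 4 − 0.02·205 = -0.1
Step 2: h′(-0.1) = -1.804; s₂ = -0.1 − 0.02·(-1.804) = -0.06392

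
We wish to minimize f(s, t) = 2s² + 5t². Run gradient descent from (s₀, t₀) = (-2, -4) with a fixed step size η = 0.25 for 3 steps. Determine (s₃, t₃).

(0, 13.5)

∇f = (4s, 10t)
(s₁, t₁) = (-2, -4) − 0.25·(-8, -40) = (0, 6)
(s₂, t₂) = (0, 6) − 0.25·(0, 60) = (0, -9)
(s₃, t₃) = (0, -9) − 0.25·(0, -90) = (0, 13.5)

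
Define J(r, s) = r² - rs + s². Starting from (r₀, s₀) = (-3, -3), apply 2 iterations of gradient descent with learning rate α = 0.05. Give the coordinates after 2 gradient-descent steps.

∇J = (2r - s, -r + 2s)
(r₁, s₁) = (-3, -3) − 0.05·(-3, -3) = (-2.85, -2.85)
(r₂, s₂) = (-2.85, -2.85) − 0.05·(-2.85, -2.85) = (-2.7075, -2.7075)

(-2.7075, -2.7075)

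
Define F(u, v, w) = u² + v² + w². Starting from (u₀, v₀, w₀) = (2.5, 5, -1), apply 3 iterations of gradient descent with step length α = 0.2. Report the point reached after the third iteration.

∇F = (2u, 2v, 2w)
(u₁, v₁, w₁) = (2.5, 5, -1) − 0.2·(5, 10, -2) = (1.5, 3, -0.6)
(u₂, v₂, w₂) = (1.5, 3, -0.6) − 0.2·(3, 6, -1.2) = (0.9, 1.8, -0.36)
(u₃, v₃, w₃) = (0.9, 1.8, -0.36) − 0.2·(1.8, 3.6, -0.72) = (0.54, 1.08, -0.216)

(0.54, 1.08, -0.216)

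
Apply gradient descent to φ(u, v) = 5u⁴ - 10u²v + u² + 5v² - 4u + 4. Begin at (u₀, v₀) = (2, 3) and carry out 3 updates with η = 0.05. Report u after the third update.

∇φ = (20u³ - 20uv + 2u - 4, -10u² + 10v)
Step 1: at (2, 3), ∇φ = (40, -10) → (2, 3) − 0.05·(40, -10) = (0, 3.5)
Step 2: at (0, 3.5), ∇φ = (-4, 35) → (0, 3.5) − 0.05·(-4, 35) = (0.2, 1.75)
Step 3: at (0.2, 1.75), ∇φ = (-10.44, 17.1) → (0.2, 1.75) − 0.05·(-10.44, 17.1) = (0.722, 0.895)
u = 0.722

0.722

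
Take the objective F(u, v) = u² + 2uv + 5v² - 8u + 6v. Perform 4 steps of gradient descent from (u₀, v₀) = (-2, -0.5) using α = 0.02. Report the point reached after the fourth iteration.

∇F = (2u + 2v - 8, 2u + 10v + 6)
(u₁, v₁) = (-2, -0.5) − 0.02·(-13, -3) = (-1.74, -0.44)
(u₂, v₂) = (-1.74, -0.44) − 0.02·(-12.36, -1.88) = (-1.4928, -0.4024)
(u₃, v₃) = (-1.4928, -0.4024) − 0.02·(-11.7904, -1.0096) = (-1.256992, -0.382208)
(u₄, v₄) = (-1.256992, -0.382208) − 0.02·(-11.2784, -0.336064) = (-1.031424, -0.37548672)

(-1.031424, -0.37548672)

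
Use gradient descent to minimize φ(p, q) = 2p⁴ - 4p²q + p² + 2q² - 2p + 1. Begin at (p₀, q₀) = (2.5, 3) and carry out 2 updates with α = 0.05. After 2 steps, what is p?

-1.7324

∇φ = (8p³ - 8pq + 2p - 2, -4p² + 4q)
(p₁, q₁) = (2.5, 3) − 0.05·(68, -13) = (-0.9, 3.65)
(p₂, q₂) = (-0.9, 3.65) − 0.05·(16.648, 11.36) = (-1.7324, 3.082)
p = -1.7324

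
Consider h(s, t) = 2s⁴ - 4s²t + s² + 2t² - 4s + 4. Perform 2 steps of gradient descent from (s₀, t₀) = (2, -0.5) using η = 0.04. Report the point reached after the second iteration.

(-0.49348096, 0.308704)

∇h = (8s³ - 8st + 2s - 4, -4s² + 4t)
(s₁, t₁) = (2, -0.5) − 0.04·(72, -18) = (-0.88, 0.22)
(s₂, t₂) = (-0.88, 0.22) − 0.04·(-9.662976, -2.2176) = (-0.49348096, 0.308704)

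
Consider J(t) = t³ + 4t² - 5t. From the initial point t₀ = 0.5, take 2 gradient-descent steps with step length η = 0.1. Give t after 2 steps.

0.5223125

J′(t) = 3t² + 8t - 5
t₁ = 0.5 − 0.1·(-0.25) = 0.525
t₂ = 0.525 − 0.1·0.026875 = 0.5223125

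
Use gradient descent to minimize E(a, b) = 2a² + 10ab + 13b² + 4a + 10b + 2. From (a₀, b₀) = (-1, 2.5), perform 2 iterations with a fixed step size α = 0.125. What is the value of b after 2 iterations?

16.5625

∇E = (4a + 10b + 4, 10a + 26b + 10)
(a₁, b₁) = (-1, 2.5) − 0.125·(25, 65) = (-4.125, -5.625)
(a₂, b₂) = (-4.125, -5.625) − 0.125·(-68.75, -177.5) = (4.46875, 16.5625)
b = 16.5625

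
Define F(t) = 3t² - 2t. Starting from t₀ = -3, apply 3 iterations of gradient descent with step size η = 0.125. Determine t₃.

0.28125

F′(t) = 6t - 2
Step 1: F′(-3) = -20; t₁ = -3 − 0.125·(-20) = -0.5
Step 2: F′(-0.5) = -5; t₂ = -0.5 − 0.125·(-5) = 0.125
Step 3: F′(0.125) = -1.25; t₃ = 0.125 − 0.125·(-1.25) = 0.28125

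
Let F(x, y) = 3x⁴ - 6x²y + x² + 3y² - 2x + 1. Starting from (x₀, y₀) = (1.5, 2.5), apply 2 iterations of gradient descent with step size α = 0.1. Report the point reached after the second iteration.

(-0.70095, 2.9935)

∇F = (12x³ - 12xy + 2x - 2, -6x² + 6y)
Step 1: at (1.5, 2.5), ∇F = (-3.5, 1.5) → (1.5, 2.5) − 0.1·(-3.5, 1.5) = (1.85, 2.35)
Step 2: at (1.85, 2.35), ∇F = (25.5095, -6.435) → (1.85, 2.35) − 0.1·(25.5095, -6.435) = (-0.70095, 2.9935)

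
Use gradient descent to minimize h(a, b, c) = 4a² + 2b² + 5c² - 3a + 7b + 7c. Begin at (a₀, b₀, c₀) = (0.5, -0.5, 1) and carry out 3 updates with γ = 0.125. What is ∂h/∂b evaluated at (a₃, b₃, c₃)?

∇h = (8a - 3, 4b + 7, 10c + 7)
(a₁, b₁, c₁) = (0.5, -0.5, 1) − 0.125·(1, 5, 17) = (0.375, -1.125, -1.125)
(a₂, b₂, c₂) = (0.375, -1.125, -1.125) − 0.125·(0, 2.5, -4.25) = (0.375, -1.4375, -0.59375)
(a₃, b₃, c₃) = (0.375, -1.4375, -0.59375) − 0.125·(0, 1.25, 1.0625) = (0.375, -1.59375, -0.7265625)
∂h/∂b at (0.375, -1.59375, -0.7265625) = 0.625

0.625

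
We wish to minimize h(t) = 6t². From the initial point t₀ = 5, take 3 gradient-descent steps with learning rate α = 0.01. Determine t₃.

h′(t) = 12t
t₁ = 5 − 0.01·60 = 4.4
t₂ = 4.4 − 0.01·52.8 = 3.872
t₃ = 3.872 − 0.01·46.464 = 3.40736

3.40736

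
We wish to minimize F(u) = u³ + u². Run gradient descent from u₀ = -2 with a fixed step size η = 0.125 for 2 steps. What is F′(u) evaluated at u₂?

F′(u) = 3u² + 2u
u₁ = -2 − 0.125·8 = -3
u₂ = -3 − 0.125·21 = -5.625
F′(u) at (-5.625) = 83.671875

83.671875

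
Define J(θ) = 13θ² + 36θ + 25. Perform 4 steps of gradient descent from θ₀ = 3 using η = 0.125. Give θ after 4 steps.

110.98828125

J′(θ) = 26θ + 36
θ₁ = 3 − 0.125·114 = -11.25
θ₂ = -11.25 − 0.125·(-256.5) = 20.8125
θ₃ = 20.8125 − 0.125·577.125 = -51.328125
θ₄ = -51.328125 − 0.125·(-1298.53125) = 110.98828125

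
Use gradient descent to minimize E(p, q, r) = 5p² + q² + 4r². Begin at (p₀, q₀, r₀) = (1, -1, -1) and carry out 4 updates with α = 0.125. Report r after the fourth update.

∇E = (10p, 2q, 8r)
(p₁, q₁, r₁) = (1, -1, -1) − 0.125·(10, -2, -8) = (-0.25, -0.75, 0)
(p₂, q₂, r₂) = (-0.25, -0.75, 0) − 0.125·(-2.5, -1.5, 0) = (0.0625, -0.5625, 0)
(p₃, q₃, r₃) = (0.0625, -0.5625, 0) − 0.125·(0.625, -1.125, 0) = (-0.015625, -0.421875, 0)
(p₄, q₄, r₄) = (-0.015625, -0.421875, 0) − 0.125·(-0.15625, -0.84375, 0) = (0.00390625, -0.31640625, 0)
r = 0

0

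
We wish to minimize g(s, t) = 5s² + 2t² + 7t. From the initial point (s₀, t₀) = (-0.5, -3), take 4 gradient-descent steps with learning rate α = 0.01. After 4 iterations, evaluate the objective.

∇g = (10s, 4t + 7)
(s₁, t₁) = (-0.5, -3) − 0.01·(-5, -5) = (-0.45, -2.95)
(s₂, t₂) = (-0.45, -2.95) − 0.01·(-4.5, -4.8) = (-0.405, -2.902)
(s₃, t₃) = (-0.405, -2.902) − 0.01·(-4.05, -4.608) = (-0.3645, -2.85592)
(s₄, t₄) = (-0.3645, -2.85592) − 0.01·(-3.645, -4.42368) = (-0.32805, -2.8116832)
g(-0.32805, -2.8116832) = -3.33257355317552

-3.33257355317552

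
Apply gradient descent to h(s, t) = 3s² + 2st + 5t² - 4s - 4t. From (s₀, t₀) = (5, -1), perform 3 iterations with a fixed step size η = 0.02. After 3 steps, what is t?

-0.753216

∇h = (6s + 2t - 4, 2s + 10t - 4)
Step 1: at (5, -1), ∇h = (24, -4) → (5, -1) − 0.02·(24, -4) = (4.52, -0.92)
Step 2: at (4.52, -0.92), ∇h = (21.28, -4.16) → (4.52, -0.92) − 0.02·(21.28, -4.16) = (4.0944, -0.8368)
Step 3: at (4.0944, -0.8368), ∇h = (18.8928, -4.1792) → (4.0944, -0.8368) − 0.02·(18.8928, -4.1792) = (3.716544, -0.753216)
t = -0.753216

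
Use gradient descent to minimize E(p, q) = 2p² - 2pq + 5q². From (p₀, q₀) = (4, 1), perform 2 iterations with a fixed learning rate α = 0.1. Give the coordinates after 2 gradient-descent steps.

∇E = (4p - 2q, -2p + 10q)
Step 1: at (4, 1), ∇E = (14, 2) → (4, 1) − 0.1·(14, 2) = (2.6, 0.8)
Step 2: at (2.6, 0.8), ∇E = (8.8, 2.8) → (2.6, 0.8) − 0.1·(8.8, 2.8) = (1.72, 0.52)

(1.72, 0.52)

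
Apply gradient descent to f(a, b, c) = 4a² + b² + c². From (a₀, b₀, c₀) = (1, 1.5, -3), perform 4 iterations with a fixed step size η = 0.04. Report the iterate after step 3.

∇f = (8a, 2b, 2c)
(a₁, b₁, c₁) = (1, 1.5, -3) − 0.04·(8, 3, -6) = (0.68, 1.38, -2.76)
(a₂, b₂, c₂) = (0.68, 1.38, -2.76) − 0.04·(5.44, 2.76, -5.52) = (0.4624, 1.2696, -2.5392)
(a₃, b₃, c₃) = (0.4624, 1.2696, -2.5392) − 0.04·(3.6992, 2.5392, -5.0784) = (0.314432, 1.168032, -2.336064)

(0.314432, 1.168032, -2.336064)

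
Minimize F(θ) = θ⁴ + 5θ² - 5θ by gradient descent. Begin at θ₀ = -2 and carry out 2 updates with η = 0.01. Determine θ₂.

F′(θ) = 4θ³ + 10θ - 5
Step 1: F′(-2) = -57; θ₁ = -2 − 0.01·(-57) = -1.43
Step 2: F′(-1.43) = -30.996828; θ₂ = -1.43 − 0.01·(-30.996828) = -1.12003172

-1.12003172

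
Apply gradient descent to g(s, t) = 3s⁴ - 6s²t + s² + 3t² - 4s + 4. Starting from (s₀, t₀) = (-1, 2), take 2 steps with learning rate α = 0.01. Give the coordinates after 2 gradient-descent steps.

∇g = (12s³ - 12st + 2s - 4, -6s² + 6t)
(s₁, t₁) = (-1, 2) − 0.01·(6, 6) = (-1.06, 1.94)
(s₂, t₂) = (-1.06, 1.94) − 0.01·(4.264608, 4.8984) = (-1.10264608, 1.891016)

(-1.10264608, 1.891016)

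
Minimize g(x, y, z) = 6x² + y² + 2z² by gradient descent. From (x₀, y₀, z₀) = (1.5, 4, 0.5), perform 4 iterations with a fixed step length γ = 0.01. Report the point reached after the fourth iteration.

∇g = (12x, 2y, 4z)
(x₁, y₁, z₁) = (1.5, 4, 0.5) − 0.01·(18, 8, 2) = (1.32, 3.92, 0.48)
(x₂, y₂, z₂) = (1.32, 3.92, 0.48) − 0.01·(15.84, 7.84, 1.92) = (1.1616, 3.8416, 0.4608)
(x₃, y₃, z₃) = (1.1616, 3.8416, 0.4608) − 0.01·(13.9392, 7.6832, 1.8432) = (1.022208, 3.764768, 0.442368)
(x₄, y₄, z₄) = (1.022208, 3.764768, 0.442368) − 0.01·(12.266496, 7.529536, 1.769472) = (0.89954304, 3.68947264, 0.42467328)

(0.89954304, 3.68947264, 0.42467328)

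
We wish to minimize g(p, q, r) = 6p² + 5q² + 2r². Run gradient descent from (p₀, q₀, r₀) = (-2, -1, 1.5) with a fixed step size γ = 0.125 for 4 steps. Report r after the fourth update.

∇g = (12p, 10q, 4r)
Step 1: at (-2, -1, 1.5), ∇g = (-24, -10, 6) → (-2, -1, 1.5) − 0.125·(-24, -10, 6) = (1, 0.25, 0.75)
Step 2: at (1, 0.25, 0.75), ∇g = (12, 2.5, 3) → (1, 0.25, 0.75) − 0.125·(12, 2.5, 3) = (-0.5, -0.0625, 0.375)
Step 3: at (-0.5, -0.0625, 0.375), ∇g = (-6, -0.625, 1.5) → (-0.5, -0.0625, 0.375) − 0.125·(-6, -0.625, 1.5) = (0.25, 0.015625, 0.1875)
Step 4: at (0.25, 0.015625, 0.1875), ∇g = (3, 0.15625, 0.75) → (0.25, 0.015625, 0.1875) − 0.125·(3, 0.15625, 0.75) = (-0.125, -0.00390625, 0.09375)
r = 0.09375

0.09375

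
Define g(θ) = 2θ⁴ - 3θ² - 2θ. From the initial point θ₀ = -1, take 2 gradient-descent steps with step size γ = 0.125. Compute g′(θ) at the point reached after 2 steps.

g′(θ) = 8θ³ - 6θ - 2
θ₁ = -1 − 0.125·(-4) = -0.5
θ₂ = -0.5 − 0.125·0 = -0.5
g′(θ) at (-0.5) = 0

0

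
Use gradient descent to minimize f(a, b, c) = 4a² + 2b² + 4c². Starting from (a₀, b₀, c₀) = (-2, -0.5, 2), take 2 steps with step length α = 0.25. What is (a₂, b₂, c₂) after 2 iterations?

∇f = (8a, 4b, 8c)
(a₁, b₁, c₁) = (-2, -0.5, 2) − 0.25·(-16, -2, 16) = (2, 0, -2)
(a₂, b₂, c₂) = (2, 0, -2) − 0.25·(16, 0, -16) = (-2, 0, 2)

(-2, 0, 2)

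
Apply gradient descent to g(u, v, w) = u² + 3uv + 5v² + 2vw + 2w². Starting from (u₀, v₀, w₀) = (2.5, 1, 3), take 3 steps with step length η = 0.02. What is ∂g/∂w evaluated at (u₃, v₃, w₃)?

8.91828

∇g = (2u + 3v, 3u + 10v + 2w, 2v + 4w)
(u₁, v₁, w₁) = (2.5, 1, 3) − 0.02·(8, 23.5, 14) = (2.34, 0.53, 2.72)
(u₂, v₂, w₂) = (2.34, 0.53, 2.72) − 0.02·(6.27, 17.76, 11.94) = (2.2146, 0.1748, 2.4812)
(u₃, v₃, w₃) = (2.2146, 0.1748, 2.4812) − 0.02·(4.9536, 13.3542, 10.2744) = (2.115528, -0.092284, 2.275712)
∂g/∂w at (2.115528, -0.092284, 2.275712) = 8.91828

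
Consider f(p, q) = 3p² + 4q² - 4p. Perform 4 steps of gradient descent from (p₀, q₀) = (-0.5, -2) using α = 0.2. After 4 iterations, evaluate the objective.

-1.06458432

∇f = (6p - 4, 8q)
(p₁, q₁) = (-0.5, -2) − 0.2·(-7, -16) = (0.9, 1.2)
(p₂, q₂) = (0.9, 1.2) − 0.2·(1.4, 9.6) = (0.62, -0.72)
(p₃, q₃) = (0.62, -0.72) − 0.2·(-0.28, -5.76) = (0.676, 0.432)
(p₄, q₄) = (0.676, 0.432) − 0.2·(0.056, 3.456) = (0.6648, -0.2592)
f(0.6648, -0.2592) = -1.06458432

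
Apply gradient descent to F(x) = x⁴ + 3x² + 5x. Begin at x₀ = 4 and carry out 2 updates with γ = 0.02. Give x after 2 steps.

-1.20296

F′(x) = 4x³ + 6x + 5
x₁ = 4 − 0.02·285 = -1.7
x₂ = -1.7 − 0.02·(-24.852) = -1.20296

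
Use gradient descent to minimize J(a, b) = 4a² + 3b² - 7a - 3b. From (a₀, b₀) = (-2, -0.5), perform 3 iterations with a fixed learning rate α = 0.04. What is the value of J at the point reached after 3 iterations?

0.034405929984

∇J = (8a - 7, 6b - 3)
(a₁, b₁) = (-2, -0.5) − 0.04·(-23, -6) = (-1.08, -0.26)
(a₂, b₂) = (-1.08, -0.26) − 0.04·(-15.64, -4.56) = (-0.4544, -0.0776)
(a₃, b₃) = (-0.4544, -0.0776) − 0.04·(-10.6352, -3.4656) = (-0.028992, 0.061024)
J(-0.028992, 0.061024) = 0.034405929984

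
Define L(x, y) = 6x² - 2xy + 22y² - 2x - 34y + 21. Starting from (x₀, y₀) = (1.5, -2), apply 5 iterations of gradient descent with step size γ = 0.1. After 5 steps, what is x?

∇L = (12x - 2y - 2, -2x + 44y - 34)
(x₁, y₁) = (1.5, -2) − 0.1·(20, -125) = (-0.5, 10.5)
(x₂, y₂) = (-0.5, 10.5) − 0.1·(-29, 429) = (2.4, -32.4)
(x₃, y₃) = (2.4, -32.4) − 0.1·(91.6, -1464.4) = (-6.76, 114.04)
(x₄, y₄) = (-6.76, 114.04) − 0.1·(-311.2, 4997.28) = (24.36, -385.688)
(x₅, y₅) = (24.36, -385.688) − 0.1·(1061.696, -17052.992) = (-81.8096, 1319.6112)
x = -81.8096

-81.8096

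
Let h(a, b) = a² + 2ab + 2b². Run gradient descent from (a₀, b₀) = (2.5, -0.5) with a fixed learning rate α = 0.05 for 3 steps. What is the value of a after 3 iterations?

1.9965

∇h = (2a + 2b, 2a + 4b)
(a₁, b₁) = (2.5, -0.5) − 0.05·(4, 3) = (2.3, -0.65)
(a₂, b₂) = (2.3, -0.65) − 0.05·(3.3, 2) = (2.135, -0.75)
(a₃, b₃) = (2.135, -0.75) − 0.05·(2.77, 1.27) = (1.9965, -0.8135)
a = 1.9965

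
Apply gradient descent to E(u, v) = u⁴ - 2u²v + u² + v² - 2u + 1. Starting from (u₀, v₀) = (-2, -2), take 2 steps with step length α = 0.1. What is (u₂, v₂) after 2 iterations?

(-13.8896, 1.672)

∇E = (4u³ - 4uv + 2u - 2, -2u² + 2v)
(u₁, v₁) = (-2, -2) − 0.1·(-54, -12) = (3.4, -0.8)
(u₂, v₂) = (3.4, -0.8) − 0.1·(172.896, -24.72) = (-13.8896, 1.672)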